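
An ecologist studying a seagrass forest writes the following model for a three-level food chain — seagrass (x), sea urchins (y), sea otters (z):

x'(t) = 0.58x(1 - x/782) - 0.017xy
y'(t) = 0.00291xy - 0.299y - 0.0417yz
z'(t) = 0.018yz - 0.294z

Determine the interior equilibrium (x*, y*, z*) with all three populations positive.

x* ≈ 408, y* ≈ 16.3, z* ≈ 21.3

From dz/dt = 0: 0.018y* = 0.294, so y* = 16.3.
From dx/dt = 0: 0.58(1 - x*/782) = 0.017·16.3, giving x* = 782·(1 - 0.479) = 408.
From dy/dt = 0: 0.00291·408 - 0.299 = 0.0417z*, so z* = 0.887/0.0417 = 21.3.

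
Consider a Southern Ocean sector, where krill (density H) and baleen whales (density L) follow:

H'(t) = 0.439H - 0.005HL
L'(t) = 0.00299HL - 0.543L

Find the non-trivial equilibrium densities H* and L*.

Set dL/dt = 0 with L > 0: 0.00299H - 0.543 = 0, so H* = 0.543/0.00299 = 182.
Set dH/dt = 0 with H > 0: 0.439 - 0.005L = 0, so L* = 0.439/0.005 = 87.8.

H* ≈ 182, L* ≈ 87.8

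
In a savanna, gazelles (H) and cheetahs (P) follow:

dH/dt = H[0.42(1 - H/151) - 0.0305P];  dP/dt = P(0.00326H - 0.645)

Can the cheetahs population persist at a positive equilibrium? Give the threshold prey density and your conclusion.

Threshold H = 198; K < 198, so no, the predator goes extinct.

The predator equation gives dP/dt > 0 only when H > 0.645/0.00326 = 198.
Without the predator, H → K = 151. Since 151 < 198, the predator cannot invade.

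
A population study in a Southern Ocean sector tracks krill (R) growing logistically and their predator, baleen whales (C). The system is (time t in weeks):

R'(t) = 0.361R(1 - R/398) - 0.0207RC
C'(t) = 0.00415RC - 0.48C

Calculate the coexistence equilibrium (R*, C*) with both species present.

From dC/dt = 0 with C > 0: 0.00415R* = 0.48, so R* = 116.
Substitute into dR/dt = 0: 0.361(1 - 116/398) = 0.0207C*.
The bracket is 0.709, giving C* = 0.256/0.0207 = 12.4.

R* ≈ 116, C* ≈ 12.4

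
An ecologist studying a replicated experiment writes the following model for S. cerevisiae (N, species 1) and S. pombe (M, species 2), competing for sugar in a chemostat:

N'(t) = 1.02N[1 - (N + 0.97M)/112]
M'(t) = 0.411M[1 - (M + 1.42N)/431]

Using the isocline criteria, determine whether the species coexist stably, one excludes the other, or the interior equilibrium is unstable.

Compare the nullcline intercepts: K1/α12 = 112/0.97 = 115 < K2 = 431; K2/α21 = 431/1.42 = 304 > K1 = 112.
Since the inequalities point opposite ways, species 2 can invade but species 1 cannot.

species 2 excludes species 1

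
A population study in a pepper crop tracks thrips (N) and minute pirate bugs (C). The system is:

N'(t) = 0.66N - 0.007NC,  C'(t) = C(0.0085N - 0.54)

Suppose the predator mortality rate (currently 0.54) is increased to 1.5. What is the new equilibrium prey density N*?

At the interior fixed point, setting dC/dt = 0 with C > 0 fixes N* = (predator death rate)/(NC coefficient) — independent of the other coefficients.
With the change, N* = 1.5/0.0085 = 176; it rises from 63.5.

N* ≈ 176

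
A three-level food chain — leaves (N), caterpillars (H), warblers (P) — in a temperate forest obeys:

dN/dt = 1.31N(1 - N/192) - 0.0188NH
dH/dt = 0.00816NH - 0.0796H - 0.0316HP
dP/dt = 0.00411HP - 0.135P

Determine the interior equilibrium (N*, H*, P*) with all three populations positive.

N* ≈ 101, H* ≈ 32.8, P* ≈ 23.7

From dP/dt = 0: 0.00411H* = 0.135, so H* = 32.8.
From dN/dt = 0: 1.31(1 - N*/192) = 0.0188·32.8, giving N* = 192·(1 - 0.471) = 101.
From dH/dt = 0: 0.00816·101 - 0.0796 = 0.0316P*, so P* = 0.749/0.0316 = 23.7.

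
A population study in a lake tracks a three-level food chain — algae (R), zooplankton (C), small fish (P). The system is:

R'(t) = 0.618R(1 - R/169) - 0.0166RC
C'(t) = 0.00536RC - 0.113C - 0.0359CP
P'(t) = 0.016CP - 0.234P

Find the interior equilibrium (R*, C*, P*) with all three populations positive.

From dP/dt = 0: 0.016C* = 0.234, so C* = 14.6.
From dR/dt = 0: 0.618(1 - R*/169) = 0.0166·14.6, giving R* = 169·(1 - 0.393) = 103.
From dC/dt = 0: 0.00536·103 - 0.113 = 0.0359P*, so P* = 0.437/0.0359 = 12.2.

R* ≈ 103, C* ≈ 14.6, P* ≈ 12.2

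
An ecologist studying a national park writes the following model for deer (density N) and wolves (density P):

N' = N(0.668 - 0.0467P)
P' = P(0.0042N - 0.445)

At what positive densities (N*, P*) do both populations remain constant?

N* ≈ 106, P* ≈ 14.3

Set dP/dt = 0 with P > 0: 0.0042N - 0.445 = 0, so N* = 0.445/0.0042 = 106.
Set dN/dt = 0 with N > 0: 0.668 - 0.0467P = 0, so P* = 0.668/0.0467 = 14.3.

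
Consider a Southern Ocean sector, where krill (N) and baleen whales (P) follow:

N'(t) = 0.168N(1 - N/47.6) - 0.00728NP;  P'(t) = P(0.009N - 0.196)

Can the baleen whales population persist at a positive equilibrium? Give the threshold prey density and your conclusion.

The predator equation gives dP/dt > 0 only when N > 0.196/0.009 = 21.8.
Without the predator, N → K = 47.6. Since 47.6 > 21.8, the predator can invade and persist.

Threshold N = 21.8; K > 21.8, so yes, the predator persists.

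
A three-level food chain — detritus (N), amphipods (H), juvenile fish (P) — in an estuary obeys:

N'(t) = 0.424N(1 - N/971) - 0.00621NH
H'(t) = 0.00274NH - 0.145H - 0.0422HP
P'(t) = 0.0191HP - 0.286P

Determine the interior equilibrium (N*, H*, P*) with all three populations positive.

From dP/dt = 0: 0.0191H* = 0.286, so H* = 15.
From dN/dt = 0: 0.424(1 - N*/971) = 0.00621·15, giving N* = 971·(1 - 0.219) = 758.
From dH/dt = 0: 0.00274·758 - 0.145 = 0.0422P*, so P* = 1.93/0.0422 = 45.8.

N* ≈ 758, H* ≈ 15, P* ≈ 45.8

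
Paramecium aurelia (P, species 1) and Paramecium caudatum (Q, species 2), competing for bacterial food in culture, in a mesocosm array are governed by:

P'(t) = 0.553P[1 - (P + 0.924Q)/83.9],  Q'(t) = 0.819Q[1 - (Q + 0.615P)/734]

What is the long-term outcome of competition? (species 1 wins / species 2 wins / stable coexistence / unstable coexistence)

Compare the nullcline intercepts: K1/α12 = 83.9/0.924 = 90.8 < K2 = 734; K2/α21 = 734/0.615 = 1190 > K1 = 83.9.
Since the inequalities point opposite ways, species 2 can invade but species 1 cannot.

species 2 excludes species 1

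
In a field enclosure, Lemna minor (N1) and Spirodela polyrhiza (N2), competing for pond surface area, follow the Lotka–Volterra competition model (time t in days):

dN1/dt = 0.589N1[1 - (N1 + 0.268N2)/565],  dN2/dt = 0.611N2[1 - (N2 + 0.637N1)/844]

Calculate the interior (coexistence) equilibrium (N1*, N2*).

N1* ≈ 409, N2* ≈ 584

Setting both brackets to zero gives the nullclines N1 + 0.268N2 = 565 and 0.637N1 + N2 = 844.
Substituting N2 = 844 - 0.637N1 into the first: N1(1 - 0.268·0.637) = 565 - 0.268·844.
So N1* = 339/0.829 = 409, and then N2* = 844 - 0.637·409 = 584.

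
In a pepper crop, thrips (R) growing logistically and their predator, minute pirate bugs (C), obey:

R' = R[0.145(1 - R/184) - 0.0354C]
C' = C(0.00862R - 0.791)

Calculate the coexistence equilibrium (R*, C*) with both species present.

From dC/dt = 0 with C > 0: 0.00862R* = 0.791, so R* = 91.8.
Substitute into dR/dt = 0: 0.145(1 - 91.8/184) = 0.0354C*.
The bracket is 0.501, giving C* = 0.0727/0.0354 = 2.05.

R* ≈ 91.8, C* ≈ 2.05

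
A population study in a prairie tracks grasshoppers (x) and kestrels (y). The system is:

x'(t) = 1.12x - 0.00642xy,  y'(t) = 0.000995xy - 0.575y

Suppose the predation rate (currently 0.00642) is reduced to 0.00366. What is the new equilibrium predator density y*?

y* ≈ 306

At the interior fixed point, setting dx/dt = 0 with x > 0 fixes y* = (prey growth rate)/(xy coefficient) — independent of the other coefficients.
With the change, y* = 1.12/0.00366 = 306; it rises from 174.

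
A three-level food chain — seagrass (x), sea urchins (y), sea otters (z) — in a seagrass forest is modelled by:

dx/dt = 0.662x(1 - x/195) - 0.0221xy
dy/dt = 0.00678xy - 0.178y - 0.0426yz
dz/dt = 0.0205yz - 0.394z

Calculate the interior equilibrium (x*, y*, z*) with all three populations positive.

x* ≈ 69.9, y* ≈ 19.2, z* ≈ 6.94

From dz/dt = 0: 0.0205y* = 0.394, so y* = 19.2.
From dx/dt = 0: 0.662(1 - x*/195) = 0.0221·19.2, giving x* = 195·(1 - 0.642) = 69.9.
From dy/dt = 0: 0.00678·69.9 - 0.178 = 0.0426z*, so z* = 0.296/0.0426 = 6.94.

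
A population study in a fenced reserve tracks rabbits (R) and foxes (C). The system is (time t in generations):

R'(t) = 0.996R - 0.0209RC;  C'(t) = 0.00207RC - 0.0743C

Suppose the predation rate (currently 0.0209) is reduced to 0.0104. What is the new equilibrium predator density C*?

C* ≈ 95.8

At the interior fixed point, setting dR/dt = 0 with R > 0 fixes C* = (prey growth rate)/(RC coefficient) — independent of the other coefficients.
With the change, C* = 0.996/0.0104 = 95.8; it rises from 47.7.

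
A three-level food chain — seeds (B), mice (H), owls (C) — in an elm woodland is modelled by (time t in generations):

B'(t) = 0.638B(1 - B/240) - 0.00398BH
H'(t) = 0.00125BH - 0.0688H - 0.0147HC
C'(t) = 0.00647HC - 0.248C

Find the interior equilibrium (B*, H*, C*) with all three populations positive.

From dC/dt = 0: 0.00647H* = 0.248, so H* = 38.3.
From dB/dt = 0: 0.638(1 - B*/240) = 0.00398·38.3, giving B* = 240·(1 - 0.239) = 183.
From dH/dt = 0: 0.00125·183 - 0.0688 = 0.0147C*, so C* = 0.159/0.0147 = 10.8.

B* ≈ 183, H* ≈ 38.3, C* ≈ 10.8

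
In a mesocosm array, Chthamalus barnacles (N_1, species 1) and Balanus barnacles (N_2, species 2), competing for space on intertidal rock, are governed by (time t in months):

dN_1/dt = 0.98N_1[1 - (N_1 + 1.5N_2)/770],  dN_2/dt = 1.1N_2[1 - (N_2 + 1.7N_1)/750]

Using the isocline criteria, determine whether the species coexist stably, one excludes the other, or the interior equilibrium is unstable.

unstable coexistence (outcome depends on initial conditions)

Compare the nullcline intercepts: K1/α12 = 770/1.5 = 513 < K2 = 750; K2/α21 = 750/1.7 = 441 < K1 = 770.
Since both are reversed, neither can invade when rare; the interior point is a saddle.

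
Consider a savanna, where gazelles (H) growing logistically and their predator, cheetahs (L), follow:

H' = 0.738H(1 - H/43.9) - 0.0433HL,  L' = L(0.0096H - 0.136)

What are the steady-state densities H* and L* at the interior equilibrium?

H* ≈ 14.2, L* ≈ 11.5

From dL/dt = 0 with L > 0: 0.0096H* = 0.136, so H* = 14.2.
Substitute into dH/dt = 0: 0.738(1 - 14.2/43.9) = 0.0433L*.
The bracket is 0.677, giving L* = 0.5/0.0433 = 11.5.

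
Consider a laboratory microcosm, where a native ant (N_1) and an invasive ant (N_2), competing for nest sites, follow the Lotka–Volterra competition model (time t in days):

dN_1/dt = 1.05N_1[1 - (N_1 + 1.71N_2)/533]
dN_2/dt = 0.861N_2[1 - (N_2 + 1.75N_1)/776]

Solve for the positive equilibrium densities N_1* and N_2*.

N_1* ≈ 398, N_2* ≈ 78.7

Setting both brackets to zero gives the nullclines N_1 + 1.71N_2 = 533 and 1.75N_1 + N_2 = 776.
Substituting N_2 = 776 - 1.75N_1 into the first: N_1(1 - 1.71·1.75) = 533 - 1.71·776.
So N_1* = -794/-1.99 = 398, and then N_2* = 776 - 1.75·398 = 78.7.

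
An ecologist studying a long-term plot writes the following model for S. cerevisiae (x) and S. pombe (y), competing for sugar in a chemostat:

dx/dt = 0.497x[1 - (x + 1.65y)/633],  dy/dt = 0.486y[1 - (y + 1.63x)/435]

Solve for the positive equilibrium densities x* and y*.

Setting both brackets to zero gives the nullclines x + 1.65y = 633 and 1.63x + y = 435.
Substituting y = 435 - 1.63x into the first: x(1 - 1.65·1.63) = 633 - 1.65·435.
So x* = -84.8/-1.69 = 50.2, and then y* = 435 - 1.63·50.2 = 353.

x* ≈ 50.2, y* ≈ 353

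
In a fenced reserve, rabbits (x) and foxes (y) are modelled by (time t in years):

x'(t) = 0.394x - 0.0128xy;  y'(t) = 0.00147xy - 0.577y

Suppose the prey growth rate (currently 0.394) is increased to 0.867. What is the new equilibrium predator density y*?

At the interior fixed point, setting dx/dt = 0 with x > 0 fixes y* = (prey growth rate)/(xy coefficient) — independent of the other coefficients.
With the change, y* = 0.867/0.0128 = 67.7; it rises from 30.8.

y* ≈ 67.7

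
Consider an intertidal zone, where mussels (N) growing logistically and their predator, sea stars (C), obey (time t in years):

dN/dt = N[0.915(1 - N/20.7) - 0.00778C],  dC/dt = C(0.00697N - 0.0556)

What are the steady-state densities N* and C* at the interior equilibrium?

From dC/dt = 0 with C > 0: 0.00697N* = 0.0556, so N* = 7.98.
Substitute into dN/dt = 0: 0.915(1 - 7.98/20.7) = 0.00778C*.
The bracket is 0.615, giving C* = 0.562/0.00778 = 72.3.

N* ≈ 7.98, C* ≈ 72.3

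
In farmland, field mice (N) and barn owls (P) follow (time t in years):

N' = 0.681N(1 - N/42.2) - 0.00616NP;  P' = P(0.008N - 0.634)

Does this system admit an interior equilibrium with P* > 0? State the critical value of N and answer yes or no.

The predator equation gives dP/dt > 0 only when N > 0.634/0.008 = 79.2.
Without the predator, N → K = 42.2. Since 42.2 < 79.2, the predator cannot invade.

Threshold N = 79.2; K < 79.2, so no, the predator goes extinct.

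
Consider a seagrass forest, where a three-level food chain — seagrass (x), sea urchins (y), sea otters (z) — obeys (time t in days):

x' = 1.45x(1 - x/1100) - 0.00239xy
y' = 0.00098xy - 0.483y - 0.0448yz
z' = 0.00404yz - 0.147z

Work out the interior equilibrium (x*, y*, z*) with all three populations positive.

From dz/dt = 0: 0.00404y* = 0.147, so y* = 36.4.
From dx/dt = 0: 1.45(1 - x*/1100) = 0.00239·36.4, giving x* = 1100·(1 - 0.06) = 1030.
From dy/dt = 0: 0.00098·1030 - 0.483 = 0.0448z*, so z* = 0.53/0.0448 = 11.8.

x* ≈ 1030, y* ≈ 36.4, z* ≈ 11.8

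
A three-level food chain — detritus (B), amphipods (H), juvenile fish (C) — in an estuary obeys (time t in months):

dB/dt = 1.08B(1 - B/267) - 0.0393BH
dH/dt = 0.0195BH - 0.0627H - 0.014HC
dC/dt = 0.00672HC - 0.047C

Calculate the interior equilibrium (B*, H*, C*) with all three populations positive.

From dC/dt = 0: 0.00672H* = 0.047, so H* = 6.99.
From dB/dt = 0: 1.08(1 - B*/267) = 0.0393·6.99, giving B* = 267·(1 - 0.255) = 199.
From dH/dt = 0: 0.0195·199 - 0.0627 = 0.014C*, so C* = 3.82/0.014 = 273.

B* ≈ 199, H* ≈ 6.99, C* ≈ 273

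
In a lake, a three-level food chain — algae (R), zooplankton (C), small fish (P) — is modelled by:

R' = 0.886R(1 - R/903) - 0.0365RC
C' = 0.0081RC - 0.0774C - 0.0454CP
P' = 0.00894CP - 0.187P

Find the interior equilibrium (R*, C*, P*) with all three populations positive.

From dP/dt = 0: 0.00894C* = 0.187, so C* = 20.9.
From dR/dt = 0: 0.886(1 - R*/903) = 0.0365·20.9, giving R* = 903·(1 - 0.862) = 125.
From dC/dt = 0: 0.0081·125 - 0.0774 = 0.0454P*, so P* = 0.934/0.0454 = 20.6.

R* ≈ 125, C* ≈ 20.9, P* ≈ 20.6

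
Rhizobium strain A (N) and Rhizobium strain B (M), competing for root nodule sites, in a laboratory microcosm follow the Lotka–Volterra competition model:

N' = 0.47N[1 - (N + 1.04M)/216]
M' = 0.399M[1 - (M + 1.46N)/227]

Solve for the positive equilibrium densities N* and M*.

N* ≈ 38.7, M* ≈ 170

Setting both brackets to zero gives the nullclines N + 1.04M = 216 and 1.46N + M = 227.
Substituting M = 227 - 1.46N into the first: N(1 - 1.04·1.46) = 216 - 1.04·227.
So N* = -20.1/-0.518 = 38.7, and then M* = 227 - 1.46·38.7 = 170.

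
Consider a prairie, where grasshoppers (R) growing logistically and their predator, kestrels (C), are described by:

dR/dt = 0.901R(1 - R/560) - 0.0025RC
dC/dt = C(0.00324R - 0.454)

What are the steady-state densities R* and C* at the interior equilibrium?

From dC/dt = 0 with C > 0: 0.00324R* = 0.454, so R* = 140.
Substitute into dR/dt = 0: 0.901(1 - 140/560) = 0.0025C*.
The bracket is 0.75, giving C* = 0.676/0.0025 = 270.

R* ≈ 140, C* ≈ 270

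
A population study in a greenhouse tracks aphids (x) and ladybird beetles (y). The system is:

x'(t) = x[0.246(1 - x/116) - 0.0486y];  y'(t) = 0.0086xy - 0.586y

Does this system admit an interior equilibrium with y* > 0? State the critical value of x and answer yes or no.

The predator equation gives dy/dt > 0 only when x > 0.586/0.0086 = 68.1.
Without the predator, x → K = 116. Since 116 > 68.1, the predator can invade and persist.

Threshold x = 68.1; K > 68.1, so yes, the predator persists.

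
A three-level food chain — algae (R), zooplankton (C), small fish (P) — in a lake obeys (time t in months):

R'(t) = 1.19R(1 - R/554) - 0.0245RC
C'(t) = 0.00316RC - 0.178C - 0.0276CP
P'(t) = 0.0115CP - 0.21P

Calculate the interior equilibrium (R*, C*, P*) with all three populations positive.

R* ≈ 346, C* ≈ 18.3, P* ≈ 33.1

From dP/dt = 0: 0.0115C* = 0.21, so C* = 18.3.
From dR/dt = 0: 1.19(1 - R*/554) = 0.0245·18.3, giving R* = 554·(1 - 0.376) = 346.
From dC/dt = 0: 0.00316·346 - 0.178 = 0.0276P*, so P* = 0.914/0.0276 = 33.1.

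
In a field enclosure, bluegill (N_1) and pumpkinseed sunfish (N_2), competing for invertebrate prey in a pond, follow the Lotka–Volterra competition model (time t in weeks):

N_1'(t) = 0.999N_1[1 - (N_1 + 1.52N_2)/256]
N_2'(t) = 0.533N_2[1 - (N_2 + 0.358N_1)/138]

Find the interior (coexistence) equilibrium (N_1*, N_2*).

N_1* ≈ 101, N_2* ≈ 102

Setting both brackets to zero gives the nullclines N_1 + 1.52N_2 = 256 and 0.358N_1 + N_2 = 138.
Substituting N_2 = 138 - 0.358N_1 into the first: N_1(1 - 1.52·0.358) = 256 - 1.52·138.
So N_1* = 46.2/0.456 = 101, and then N_2* = 138 - 0.358·101 = 102.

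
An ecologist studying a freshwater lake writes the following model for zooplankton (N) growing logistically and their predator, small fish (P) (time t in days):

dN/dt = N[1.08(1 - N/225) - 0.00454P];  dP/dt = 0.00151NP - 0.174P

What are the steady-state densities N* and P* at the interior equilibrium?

From dP/dt = 0 with P > 0: 0.00151N* = 0.174, so N* = 115.
Substitute into dN/dt = 0: 1.08(1 - 115/225) = 0.00454P*.
The bracket is 0.488, giving P* = 0.527/0.00454 = 116.

N* ≈ 115, P* ≈ 116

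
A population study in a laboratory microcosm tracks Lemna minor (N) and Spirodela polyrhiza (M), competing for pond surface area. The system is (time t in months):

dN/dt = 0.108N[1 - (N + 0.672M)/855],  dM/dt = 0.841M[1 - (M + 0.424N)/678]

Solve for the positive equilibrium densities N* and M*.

Setting both brackets to zero gives the nullclines N + 0.672M = 855 and 0.424N + M = 678.
Substituting M = 678 - 0.424N into the first: N(1 - 0.672·0.424) = 855 - 0.672·678.
So N* = 399/0.715 = 559, and then M* = 678 - 0.424·559 = 441.

N* ≈ 559, M* ≈ 441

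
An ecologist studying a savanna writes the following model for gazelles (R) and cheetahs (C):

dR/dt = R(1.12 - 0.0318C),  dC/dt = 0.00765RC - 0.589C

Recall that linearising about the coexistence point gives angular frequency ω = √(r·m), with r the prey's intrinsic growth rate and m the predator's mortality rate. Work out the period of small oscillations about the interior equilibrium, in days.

T ≈ 7.74 days

Here r = 1.12 and m = 0.589, so r·m = 0.66.
ω = √0.66 = 0.812 per day, hence T = 2π/ω ≈ 7.74 days.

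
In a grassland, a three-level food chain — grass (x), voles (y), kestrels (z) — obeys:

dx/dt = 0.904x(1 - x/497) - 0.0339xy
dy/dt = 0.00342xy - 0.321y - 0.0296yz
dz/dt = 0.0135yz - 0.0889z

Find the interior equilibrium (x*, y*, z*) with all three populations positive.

From dz/dt = 0: 0.0135y* = 0.0889, so y* = 6.59.
From dx/dt = 0: 0.904(1 - x*/497) = 0.0339·6.59, giving x* = 497·(1 - 0.247) = 374.
From dy/dt = 0: 0.00342·374 - 0.321 = 0.0296z*, so z* = 0.959/0.0296 = 32.4.

x* ≈ 374, y* ≈ 6.59, z* ≈ 32.4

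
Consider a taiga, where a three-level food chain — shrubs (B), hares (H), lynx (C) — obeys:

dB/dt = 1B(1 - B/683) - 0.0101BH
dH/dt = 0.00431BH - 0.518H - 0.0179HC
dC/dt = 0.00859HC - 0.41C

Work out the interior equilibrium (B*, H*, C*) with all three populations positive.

B* ≈ 354, H* ≈ 47.7, C* ≈ 56.2

From dC/dt = 0: 0.00859H* = 0.41, so H* = 47.7.
From dB/dt = 0: 1(1 - B*/683) = 0.0101·47.7, giving B* = 683·(1 - 0.482) = 354.
From dH/dt = 0: 0.00431·354 - 0.518 = 0.0179C*, so C* = 1.01/0.0179 = 56.2.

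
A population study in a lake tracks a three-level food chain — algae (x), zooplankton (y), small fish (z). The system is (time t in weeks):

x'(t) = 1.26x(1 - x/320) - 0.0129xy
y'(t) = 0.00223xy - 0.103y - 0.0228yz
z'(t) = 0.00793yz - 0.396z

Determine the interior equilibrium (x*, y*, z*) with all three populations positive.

From dz/dt = 0: 0.00793y* = 0.396, so y* = 49.9.
From dx/dt = 0: 1.26(1 - x*/320) = 0.0129·49.9, giving x* = 320·(1 - 0.511) = 156.
From dy/dt = 0: 0.00223·156 - 0.103 = 0.0228z*, so z* = 0.246/0.0228 = 10.8.

x* ≈ 156, y* ≈ 49.9, z* ≈ 10.8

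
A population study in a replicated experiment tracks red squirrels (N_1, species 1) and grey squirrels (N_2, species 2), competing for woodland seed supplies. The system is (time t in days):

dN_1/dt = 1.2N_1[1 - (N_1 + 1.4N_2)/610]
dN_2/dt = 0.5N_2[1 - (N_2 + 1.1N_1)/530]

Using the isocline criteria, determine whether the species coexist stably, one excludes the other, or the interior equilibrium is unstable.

Compare the nullcline intercepts: K1/α12 = 610/1.4 = 436 < K2 = 530; K2/α21 = 530/1.1 = 482 < K1 = 610.
Since both are reversed, neither can invade when rare; the interior point is a saddle.

unstable coexistence (outcome depends on initial conditions)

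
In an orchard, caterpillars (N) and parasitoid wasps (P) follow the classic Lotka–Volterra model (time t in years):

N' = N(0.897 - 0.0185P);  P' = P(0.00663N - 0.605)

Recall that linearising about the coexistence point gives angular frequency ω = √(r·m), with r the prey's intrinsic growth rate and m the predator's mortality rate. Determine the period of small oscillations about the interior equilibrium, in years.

T ≈ 8.53 years

Here r = 0.897 and m = 0.605, so r·m = 0.543.
ω = √0.543 = 0.737 per year, hence T = 2π/ω ≈ 8.53 years.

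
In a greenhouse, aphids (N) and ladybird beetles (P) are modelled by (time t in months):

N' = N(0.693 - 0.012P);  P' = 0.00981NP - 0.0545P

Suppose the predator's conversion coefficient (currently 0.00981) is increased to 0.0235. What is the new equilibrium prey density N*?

N* ≈ 2.32

At the interior fixed point, setting dP/dt = 0 with P > 0 fixes N* = (predator death rate)/(NP coefficient) — independent of the other coefficients.
With the change, N* = 0.0545/0.0235 = 2.32; it falls from 5.56.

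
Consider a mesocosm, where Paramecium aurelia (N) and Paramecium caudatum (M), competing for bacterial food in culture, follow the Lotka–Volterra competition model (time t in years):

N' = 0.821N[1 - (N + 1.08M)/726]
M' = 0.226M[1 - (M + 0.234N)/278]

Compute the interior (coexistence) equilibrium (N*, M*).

N* ≈ 570, M* ≈ 145

Setting both brackets to zero gives the nullclines N + 1.08M = 726 and 0.234N + M = 278.
Substituting M = 278 - 0.234N into the first: N(1 - 1.08·0.234) = 726 - 1.08·278.
So N* = 426/0.747 = 570, and then M* = 278 - 0.234·570 = 145.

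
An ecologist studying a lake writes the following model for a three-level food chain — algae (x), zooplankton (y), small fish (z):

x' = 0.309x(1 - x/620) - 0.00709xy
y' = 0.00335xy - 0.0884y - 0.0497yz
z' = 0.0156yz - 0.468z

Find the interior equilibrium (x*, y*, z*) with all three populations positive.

From dz/dt = 0: 0.0156y* = 0.468, so y* = 30.
From dx/dt = 0: 0.309(1 - x*/620) = 0.00709·30, giving x* = 620·(1 - 0.688) = 193.
From dy/dt = 0: 0.00335·193 - 0.0884 = 0.0497z*, so z* = 0.559/0.0497 = 11.2.

x* ≈ 193, y* ≈ 30, z* ≈ 11.2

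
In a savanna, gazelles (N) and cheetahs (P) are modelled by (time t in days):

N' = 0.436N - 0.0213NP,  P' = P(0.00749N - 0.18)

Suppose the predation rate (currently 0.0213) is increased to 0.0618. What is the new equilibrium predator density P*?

At the interior fixed point, setting dN/dt = 0 with N > 0 fixes P* = (prey growth rate)/(NP coefficient) — independent of the other coefficients.
With the change, P* = 0.436/0.0618 = 7.06; it falls from 20.5.

P* ≈ 7.06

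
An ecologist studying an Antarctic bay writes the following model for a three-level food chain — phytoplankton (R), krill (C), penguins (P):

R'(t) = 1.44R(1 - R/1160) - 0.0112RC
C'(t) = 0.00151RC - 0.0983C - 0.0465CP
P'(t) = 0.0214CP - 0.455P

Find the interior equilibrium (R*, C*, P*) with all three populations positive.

R* ≈ 968, C* ≈ 21.3, P* ≈ 29.3

From dP/dt = 0: 0.0214C* = 0.455, so C* = 21.3.
From dR/dt = 0: 1.44(1 - R*/1160) = 0.0112·21.3, giving R* = 1160·(1 - 0.165) = 968.
From dC/dt = 0: 0.00151·968 - 0.0983 = 0.0465P*, so P* = 1.36/0.0465 = 29.3.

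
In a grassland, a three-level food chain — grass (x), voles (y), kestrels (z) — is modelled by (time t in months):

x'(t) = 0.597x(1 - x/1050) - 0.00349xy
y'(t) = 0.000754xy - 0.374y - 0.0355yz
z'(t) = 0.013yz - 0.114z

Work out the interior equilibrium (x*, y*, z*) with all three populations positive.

From dz/dt = 0: 0.013y* = 0.114, so y* = 8.77.
From dx/dt = 0: 0.597(1 - x*/1050) = 0.00349·8.77, giving x* = 1050·(1 - 0.0513) = 996.
From dy/dt = 0: 0.000754·996 - 0.374 = 0.0355z*, so z* = 0.377/0.0355 = 10.6.

x* ≈ 996, y* ≈ 8.77, z* ≈ 10.6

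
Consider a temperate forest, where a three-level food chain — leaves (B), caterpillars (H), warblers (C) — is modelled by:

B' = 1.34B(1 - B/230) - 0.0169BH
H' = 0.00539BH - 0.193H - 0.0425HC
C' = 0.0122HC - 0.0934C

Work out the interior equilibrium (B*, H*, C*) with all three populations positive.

From dC/dt = 0: 0.0122H* = 0.0934, so H* = 7.66.
From dB/dt = 0: 1.34(1 - B*/230) = 0.0169·7.66, giving B* = 230·(1 - 0.0966) = 208.
From dH/dt = 0: 0.00539·208 - 0.193 = 0.0425C*, so C* = 0.927/0.0425 = 21.8.

B* ≈ 208, H* ≈ 7.66, C* ≈ 21.8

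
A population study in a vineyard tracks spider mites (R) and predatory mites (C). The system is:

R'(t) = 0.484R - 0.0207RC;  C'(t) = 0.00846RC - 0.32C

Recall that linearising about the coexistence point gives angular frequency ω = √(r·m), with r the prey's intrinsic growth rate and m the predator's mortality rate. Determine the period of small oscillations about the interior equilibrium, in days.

T ≈ 16 days

Here r = 0.484 and m = 0.32, so r·m = 0.155.
ω = √0.155 = 0.394 per day, hence T = 2π/ω ≈ 16 days.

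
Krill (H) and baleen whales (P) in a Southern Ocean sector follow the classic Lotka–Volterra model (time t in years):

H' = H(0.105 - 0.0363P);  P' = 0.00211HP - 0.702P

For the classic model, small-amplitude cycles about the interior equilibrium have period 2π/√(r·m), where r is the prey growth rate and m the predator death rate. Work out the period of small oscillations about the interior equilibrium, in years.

Here r = 0.105 and m = 0.702, so r·m = 0.0737.
ω = √0.0737 = 0.271 per year, hence T = 2π/ω ≈ 23.1 years.

T ≈ 23.1 years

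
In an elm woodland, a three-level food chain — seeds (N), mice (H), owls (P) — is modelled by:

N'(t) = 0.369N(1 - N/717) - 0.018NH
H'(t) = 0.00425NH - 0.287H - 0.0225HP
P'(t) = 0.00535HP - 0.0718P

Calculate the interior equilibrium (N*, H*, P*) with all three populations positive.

N* ≈ 248, H* ≈ 13.4, P* ≈ 34

From dP/dt = 0: 0.00535H* = 0.0718, so H* = 13.4.
From dN/dt = 0: 0.369(1 - N*/717) = 0.018·13.4, giving N* = 717·(1 - 0.655) = 248.
From dH/dt = 0: 0.00425·248 - 0.287 = 0.0225P*, so P* = 0.765/0.0225 = 34.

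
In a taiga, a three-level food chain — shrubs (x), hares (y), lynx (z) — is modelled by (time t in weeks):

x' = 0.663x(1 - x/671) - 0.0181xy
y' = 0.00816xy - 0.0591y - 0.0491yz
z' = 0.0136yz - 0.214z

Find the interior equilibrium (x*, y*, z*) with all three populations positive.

From dz/dt = 0: 0.0136y* = 0.214, so y* = 15.7.
From dx/dt = 0: 0.663(1 - x*/671) = 0.0181·15.7, giving x* = 671·(1 - 0.43) = 383.
From dy/dt = 0: 0.00816·383 - 0.0591 = 0.0491z*, so z* = 3.06/0.0491 = 62.4.

x* ≈ 383, y* ≈ 15.7, z* ≈ 62.4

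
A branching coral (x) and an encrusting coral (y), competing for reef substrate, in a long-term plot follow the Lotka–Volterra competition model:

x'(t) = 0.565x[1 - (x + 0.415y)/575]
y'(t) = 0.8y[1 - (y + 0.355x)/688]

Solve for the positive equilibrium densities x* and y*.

Setting both brackets to zero gives the nullclines x + 0.415y = 575 and 0.355x + y = 688.
Substituting y = 688 - 0.355x into the first: x(1 - 0.415·0.355) = 575 - 0.415·688.
So x* = 289/0.853 = 339, and then y* = 688 - 0.355·339 = 567.

x* ≈ 339, y* ≈ 567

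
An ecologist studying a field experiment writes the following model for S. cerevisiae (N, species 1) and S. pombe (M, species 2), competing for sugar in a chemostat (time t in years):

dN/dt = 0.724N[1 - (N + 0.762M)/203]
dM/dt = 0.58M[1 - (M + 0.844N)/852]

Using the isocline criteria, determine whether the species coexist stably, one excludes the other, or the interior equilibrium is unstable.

species 2 excludes species 1

Compare the nullcline intercepts: K1/α12 = 203/0.762 = 266 < K2 = 852; K2/α21 = 852/0.844 = 1010 > K1 = 203.
Since the inequalities point opposite ways, species 2 can invade but species 1 cannot.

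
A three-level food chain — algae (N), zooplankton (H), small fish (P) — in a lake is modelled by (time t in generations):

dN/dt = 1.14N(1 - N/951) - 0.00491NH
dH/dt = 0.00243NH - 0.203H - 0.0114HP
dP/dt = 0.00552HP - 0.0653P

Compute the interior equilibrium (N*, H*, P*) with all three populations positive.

From dP/dt = 0: 0.00552H* = 0.0653, so H* = 11.8.
From dN/dt = 0: 1.14(1 - N*/951) = 0.00491·11.8, giving N* = 951·(1 - 0.051) = 903.
From dH/dt = 0: 0.00243·903 - 0.203 = 0.0114P*, so P* = 1.99/0.0114 = 175.

N* ≈ 903, H* ≈ 11.8, P* ≈ 175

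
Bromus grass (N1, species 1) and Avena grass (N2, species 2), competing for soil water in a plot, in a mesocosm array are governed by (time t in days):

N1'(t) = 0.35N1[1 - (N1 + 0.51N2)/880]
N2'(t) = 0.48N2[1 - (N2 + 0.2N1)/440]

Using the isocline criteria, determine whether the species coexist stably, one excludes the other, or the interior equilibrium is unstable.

Compare the nullcline intercepts: K1/α12 = 880/0.51 = 1730 > K2 = 440; K2/α21 = 440/0.2 = 2200 > K1 = 880.
Since both inequalities hold, each species can invade when rare, so the interior equilibrium is stable.

stable coexistence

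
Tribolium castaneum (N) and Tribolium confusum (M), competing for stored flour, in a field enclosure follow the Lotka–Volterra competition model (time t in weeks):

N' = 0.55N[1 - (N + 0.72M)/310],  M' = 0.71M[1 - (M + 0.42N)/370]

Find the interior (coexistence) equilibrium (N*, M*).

N* ≈ 62.5, M* ≈ 344

Setting both brackets to zero gives the nullclines N + 0.72M = 310 and 0.42N + M = 370.
Substituting M = 370 - 0.42N into the first: N(1 - 0.72·0.42) = 310 - 0.72·370.
So N* = 43.6/0.698 = 62.5, and then M* = 370 - 0.42·62.5 = 344.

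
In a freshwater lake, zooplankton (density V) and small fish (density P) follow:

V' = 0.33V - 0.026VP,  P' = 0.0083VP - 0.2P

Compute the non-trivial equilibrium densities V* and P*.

V* ≈ 24.1, P* ≈ 12.7

Set dP/dt = 0 with P > 0: 0.0083V - 0.2 = 0, so V* = 0.2/0.0083 = 24.1.
Set dV/dt = 0 with V > 0: 0.33 - 0.026P = 0, so P* = 0.33/0.026 = 12.7.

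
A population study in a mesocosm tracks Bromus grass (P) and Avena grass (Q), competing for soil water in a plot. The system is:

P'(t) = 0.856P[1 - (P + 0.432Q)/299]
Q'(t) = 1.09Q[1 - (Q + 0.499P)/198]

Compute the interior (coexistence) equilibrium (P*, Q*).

Setting both brackets to zero gives the nullclines P + 0.432Q = 299 and 0.499P + Q = 198.
Substituting Q = 198 - 0.499P into the first: P(1 - 0.432·0.499) = 299 - 0.432·198.
So P* = 213/0.784 = 272, and then Q* = 198 - 0.499·272 = 62.2.

P* ≈ 272, Q* ≈ 62.2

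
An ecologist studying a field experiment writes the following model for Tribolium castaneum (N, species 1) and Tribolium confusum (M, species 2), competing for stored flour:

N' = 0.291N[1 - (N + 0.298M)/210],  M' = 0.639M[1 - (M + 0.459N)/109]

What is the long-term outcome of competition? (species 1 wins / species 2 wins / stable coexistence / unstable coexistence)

stable coexistence

Compare the nullcline intercepts: K1/α12 = 210/0.298 = 705 > K2 = 109; K2/α21 = 109/0.459 = 237 > K1 = 210.
Since both inequalities hold, each species can invade when rare, so the interior equilibrium is stable.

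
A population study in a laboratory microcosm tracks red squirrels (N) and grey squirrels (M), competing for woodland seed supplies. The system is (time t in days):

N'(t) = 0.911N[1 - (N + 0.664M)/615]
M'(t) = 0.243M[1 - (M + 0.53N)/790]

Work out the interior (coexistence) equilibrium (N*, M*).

Setting both brackets to zero gives the nullclines N + 0.664M = 615 and 0.53N + M = 790.
Substituting M = 790 - 0.53N into the first: N(1 - 0.664·0.53) = 615 - 0.664·790.
So N* = 90.4/0.648 = 140, and then M* = 790 - 0.53·140 = 716.

N* ≈ 140, M* ≈ 716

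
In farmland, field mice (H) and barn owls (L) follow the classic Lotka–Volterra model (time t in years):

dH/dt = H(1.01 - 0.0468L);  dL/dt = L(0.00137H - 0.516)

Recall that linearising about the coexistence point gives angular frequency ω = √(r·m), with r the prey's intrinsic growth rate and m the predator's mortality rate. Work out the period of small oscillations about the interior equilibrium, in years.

Here r = 1.01 and m = 0.516, so r·m = 0.521.
ω = √0.521 = 0.722 per year, hence T = 2π/ω ≈ 8.7 years.

T ≈ 8.7 years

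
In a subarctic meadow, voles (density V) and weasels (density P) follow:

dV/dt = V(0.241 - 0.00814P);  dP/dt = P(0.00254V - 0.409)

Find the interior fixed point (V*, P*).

Set dP/dt = 0 with P > 0: 0.00254V - 0.409 = 0, so V* = 0.409/0.00254 = 161.
Set dV/dt = 0 with V > 0: 0.241 - 0.00814P = 0, so P* = 0.241/0.00814 = 29.6.

V* ≈ 161, P* ≈ 29.6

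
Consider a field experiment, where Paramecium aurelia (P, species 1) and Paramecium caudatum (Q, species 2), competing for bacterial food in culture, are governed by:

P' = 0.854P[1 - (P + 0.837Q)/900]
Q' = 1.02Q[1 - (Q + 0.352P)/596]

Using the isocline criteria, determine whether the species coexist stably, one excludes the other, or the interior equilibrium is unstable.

Compare the nullcline intercepts: K1/α12 = 900/0.837 = 1080 > K2 = 596; K2/α21 = 596/0.352 = 1690 > K1 = 900.
Since both inequalities hold, each species can invade when rare, so the interior equilibrium is stable.

stable coexistence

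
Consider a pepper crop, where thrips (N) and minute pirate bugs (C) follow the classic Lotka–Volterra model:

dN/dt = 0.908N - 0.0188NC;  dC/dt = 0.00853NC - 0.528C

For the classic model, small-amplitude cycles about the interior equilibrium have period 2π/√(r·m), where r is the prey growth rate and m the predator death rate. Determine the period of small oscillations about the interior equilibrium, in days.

Here r = 0.908 and m = 0.528, so r·m = 0.479.
ω = √0.479 = 0.692 per day, hence T = 2π/ω ≈ 9.07 days.

T ≈ 9.07 days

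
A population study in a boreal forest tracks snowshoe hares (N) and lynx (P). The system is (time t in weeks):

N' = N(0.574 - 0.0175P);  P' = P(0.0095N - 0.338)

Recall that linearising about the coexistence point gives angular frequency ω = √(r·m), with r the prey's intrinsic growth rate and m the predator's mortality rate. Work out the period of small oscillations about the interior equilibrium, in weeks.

Here r = 0.574 and m = 0.338, so r·m = 0.194.
ω = √0.194 = 0.44 per week, hence T = 2π/ω ≈ 14.3 weeks.

T ≈ 14.3 weeks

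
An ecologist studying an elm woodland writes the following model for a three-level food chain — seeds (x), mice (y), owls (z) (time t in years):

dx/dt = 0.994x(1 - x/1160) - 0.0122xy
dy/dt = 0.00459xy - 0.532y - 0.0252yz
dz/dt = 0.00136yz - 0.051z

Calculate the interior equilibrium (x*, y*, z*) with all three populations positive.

From dz/dt = 0: 0.00136y* = 0.051, so y* = 37.5.
From dx/dt = 0: 0.994(1 - x*/1160) = 0.0122·37.5, giving x* = 1160·(1 - 0.46) = 626.
From dy/dt = 0: 0.00459·626 - 0.532 = 0.0252z*, so z* = 2.34/0.0252 = 92.9.

x* ≈ 626, y* ≈ 37.5, z* ≈ 92.9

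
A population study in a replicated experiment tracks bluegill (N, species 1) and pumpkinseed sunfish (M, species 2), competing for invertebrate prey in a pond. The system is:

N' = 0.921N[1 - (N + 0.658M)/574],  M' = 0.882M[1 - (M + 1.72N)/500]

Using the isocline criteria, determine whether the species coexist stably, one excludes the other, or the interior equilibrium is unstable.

Compare the nullcline intercepts: K1/α12 = 574/0.658 = 872 > K2 = 500; K2/α21 = 500/1.72 = 291 < K1 = 574.
Since the inequalities point opposite ways, species 1 can invade but species 2 cannot.

species 1 excludes species 2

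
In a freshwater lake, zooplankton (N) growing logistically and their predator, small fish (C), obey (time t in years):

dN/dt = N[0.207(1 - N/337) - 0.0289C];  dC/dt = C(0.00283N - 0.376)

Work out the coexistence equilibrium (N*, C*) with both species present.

From dC/dt = 0 with C > 0: 0.00283N* = 0.376, so N* = 133.
Substitute into dN/dt = 0: 0.207(1 - 133/337) = 0.0289C*.
The bracket is 0.606, giving C* = 0.125/0.0289 = 4.34.

N* ≈ 133, C* ≈ 4.34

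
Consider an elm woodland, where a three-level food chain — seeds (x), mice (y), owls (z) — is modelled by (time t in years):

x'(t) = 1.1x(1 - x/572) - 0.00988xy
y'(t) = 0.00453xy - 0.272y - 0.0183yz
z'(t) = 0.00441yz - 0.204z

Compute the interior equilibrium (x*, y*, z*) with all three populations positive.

x* ≈ 334, y* ≈ 46.3, z* ≈ 67.9

From dz/dt = 0: 0.00441y* = 0.204, so y* = 46.3.
From dx/dt = 0: 1.1(1 - x*/572) = 0.00988·46.3, giving x* = 572·(1 - 0.415) = 334.
From dy/dt = 0: 0.00453·334 - 0.272 = 0.0183z*, so z* = 1.24/0.0183 = 67.9.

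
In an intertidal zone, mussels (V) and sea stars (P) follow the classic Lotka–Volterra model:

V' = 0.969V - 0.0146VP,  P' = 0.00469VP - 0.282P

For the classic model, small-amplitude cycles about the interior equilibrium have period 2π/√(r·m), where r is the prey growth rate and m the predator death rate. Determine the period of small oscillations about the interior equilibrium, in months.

T ≈ 12 months

Here r = 0.969 and m = 0.282, so r·m = 0.273.
ω = √0.273 = 0.523 per month, hence T = 2π/ω ≈ 12 months.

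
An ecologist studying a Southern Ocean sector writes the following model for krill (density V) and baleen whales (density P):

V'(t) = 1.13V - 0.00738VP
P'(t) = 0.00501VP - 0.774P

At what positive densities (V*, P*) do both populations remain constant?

V* ≈ 154, P* ≈ 153

Set dP/dt = 0 with P > 0: 0.00501V - 0.774 = 0, so V* = 0.774/0.00501 = 154.
Set dV/dt = 0 with V > 0: 1.13 - 0.00738P = 0, so P* = 1.13/0.00738 = 153.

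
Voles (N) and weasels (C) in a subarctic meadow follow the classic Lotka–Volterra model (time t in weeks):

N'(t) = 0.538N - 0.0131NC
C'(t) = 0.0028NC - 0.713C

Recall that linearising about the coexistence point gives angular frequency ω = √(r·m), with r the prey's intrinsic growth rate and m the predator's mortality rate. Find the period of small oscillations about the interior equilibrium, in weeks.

T ≈ 10.1 weeks

Here r = 0.538 and m = 0.713, so r·m = 0.384.
ω = √0.384 = 0.619 per week, hence T = 2π/ω ≈ 10.1 weeks.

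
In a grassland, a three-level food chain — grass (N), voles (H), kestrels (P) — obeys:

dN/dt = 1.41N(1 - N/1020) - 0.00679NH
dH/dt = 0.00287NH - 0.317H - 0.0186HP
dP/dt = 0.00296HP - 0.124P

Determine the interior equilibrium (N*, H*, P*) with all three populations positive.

From dP/dt = 0: 0.00296H* = 0.124, so H* = 41.9.
From dN/dt = 0: 1.41(1 - N*/1020) = 0.00679·41.9, giving N* = 1020·(1 - 0.202) = 814.
From dH/dt = 0: 0.00287·814 - 0.317 = 0.0186P*, so P* = 2.02/0.0186 = 109.

N* ≈ 814, H* ≈ 41.9, P* ≈ 109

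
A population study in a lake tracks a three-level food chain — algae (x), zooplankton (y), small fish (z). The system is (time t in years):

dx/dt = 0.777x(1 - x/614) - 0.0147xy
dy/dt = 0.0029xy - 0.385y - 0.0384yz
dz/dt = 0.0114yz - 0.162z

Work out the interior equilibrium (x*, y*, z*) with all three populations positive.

From dz/dt = 0: 0.0114y* = 0.162, so y* = 14.2.
From dx/dt = 0: 0.777(1 - x*/614) = 0.0147·14.2, giving x* = 614·(1 - 0.269) = 449.
From dy/dt = 0: 0.0029·449 - 0.385 = 0.0384z*, so z* = 0.917/0.0384 = 23.9.

x* ≈ 449, y* ≈ 14.2, z* ≈ 23.9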